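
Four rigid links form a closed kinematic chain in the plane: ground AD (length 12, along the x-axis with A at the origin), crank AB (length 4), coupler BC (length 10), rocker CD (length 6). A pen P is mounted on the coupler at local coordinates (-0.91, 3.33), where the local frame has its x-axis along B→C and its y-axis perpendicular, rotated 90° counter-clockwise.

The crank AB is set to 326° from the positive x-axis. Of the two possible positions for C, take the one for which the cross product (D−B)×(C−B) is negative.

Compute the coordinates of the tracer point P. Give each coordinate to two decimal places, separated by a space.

A=(0,0), D=(12.00,0)
B = A + 4.00·(cos326°, sin326°) = (3.3162, -2.2368)
|BD| = 8.9673
circle(B,10.00) ∩ circle(D,6.00): a=8.0522, h=5.9298
  candidates: C₊=(9.6347,5.5141) cross=53.174; C₋=(12.5929,-5.9706) cross=-53.174
  mode - wants cross < 0 → take C=(12.5929,-5.9706) (cross=-53.174)
ex = (C−B)/|BC| = (0.9277,-0.3734); ey = (0.3734,0.9277)
P = B + -0.91·ex + 3.33·ey = (3.7153,1.1922)

3.72 1.19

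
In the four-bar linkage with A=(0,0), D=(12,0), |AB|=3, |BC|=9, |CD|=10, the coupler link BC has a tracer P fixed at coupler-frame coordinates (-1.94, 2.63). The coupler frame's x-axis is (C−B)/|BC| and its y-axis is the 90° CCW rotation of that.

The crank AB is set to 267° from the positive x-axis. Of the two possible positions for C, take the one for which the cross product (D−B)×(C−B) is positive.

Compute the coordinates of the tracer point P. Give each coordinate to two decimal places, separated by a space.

-3.35 -3.71

A=(0,0), D=(12.00,0)
B = A + 3.00·(cos267°, sin267°) = (-0.1570, -2.9959)
|BD| = 12.5207
circle(B,9.00) ∩ circle(D,10.00): a=5.5016, h=7.1227
  candidates: C₊=(3.4805,5.2363) cross=89.181; C₋=(6.8891,-8.5953) cross=-89.181
  mode + wants cross > 0 → take C=(3.4805,5.2363) (cross=89.181)
ex = (C−B)/|BC| = (0.4042,0.9147); ey = (-0.9147,0.4042)
P = B + -1.94·ex + 2.63·ey = (-3.3467,-3.7074)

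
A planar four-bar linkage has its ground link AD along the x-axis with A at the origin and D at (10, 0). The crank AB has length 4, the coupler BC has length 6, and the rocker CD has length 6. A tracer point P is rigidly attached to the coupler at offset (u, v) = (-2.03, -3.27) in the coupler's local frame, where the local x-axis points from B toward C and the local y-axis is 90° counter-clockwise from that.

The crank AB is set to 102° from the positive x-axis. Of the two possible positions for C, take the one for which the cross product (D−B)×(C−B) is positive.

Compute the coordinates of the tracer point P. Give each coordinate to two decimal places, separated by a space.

A=(0,0), D=(10.00,0)
B = A + 4.00·(cos102°, sin102°) = (-0.8316, 3.9126)
|BD| = 11.5166
circle(B,6.00) ∩ circle(D,6.00): a=5.7583, h=1.6858
  candidates: C₊=(5.1569,3.5418) cross=19.414; C₋=(4.0115,0.3708) cross=-19.414
  mode + wants cross > 0 → take C=(5.1569,3.5418) (cross=19.414)
ex = (C−B)/|BC| = (0.9981,-0.0618); ey = (0.0618,0.9981)
P = B + -2.03·ex + -3.27·ey = (-3.0599,0.7743)

-3.06 0.77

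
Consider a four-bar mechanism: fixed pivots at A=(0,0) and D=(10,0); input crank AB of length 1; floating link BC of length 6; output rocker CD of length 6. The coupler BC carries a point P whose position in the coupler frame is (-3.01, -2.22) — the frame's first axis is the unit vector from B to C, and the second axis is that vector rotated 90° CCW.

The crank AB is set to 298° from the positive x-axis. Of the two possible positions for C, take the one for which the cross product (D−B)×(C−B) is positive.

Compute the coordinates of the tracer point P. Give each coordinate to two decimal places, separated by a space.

A=(0,0), D=(10.00,0)
B = A + 1.00·(cos298°, sin298°) = (0.4695, -0.8829)
|BD| = 9.5713
circle(B,6.00) ∩ circle(D,6.00): a=4.7857, h=3.6190
  candidates: C₊=(4.9009,3.1621) cross=34.639; C₋=(5.5686,-4.0451) cross=-34.639
  mode + wants cross > 0 → take C=(4.9009,3.1621) (cross=34.639)
ex = (C−B)/|BC| = (0.7386,0.6742); ey = (-0.6742,0.7386)
P = B + -3.01·ex + -2.22·ey = (-0.2569,-4.5518)

-0.26 -4.55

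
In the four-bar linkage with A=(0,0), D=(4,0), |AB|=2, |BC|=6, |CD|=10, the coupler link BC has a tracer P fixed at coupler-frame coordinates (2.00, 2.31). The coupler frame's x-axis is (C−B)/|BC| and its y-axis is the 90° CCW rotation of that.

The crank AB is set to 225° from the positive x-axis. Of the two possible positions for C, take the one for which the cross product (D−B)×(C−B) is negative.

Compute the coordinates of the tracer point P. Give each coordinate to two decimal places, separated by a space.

0.32 -3.93

A=(0,0), D=(4.00,0)
B = A + 2.00·(cos225°, sin225°) = (-1.4142, -1.4142)
|BD| = 5.5959
circle(B,6.00) ∩ circle(D,10.00): a=-2.9206, h=5.2412
  candidates: C₊=(-5.5646,2.9188) cross=29.329; C₋=(-2.9154,-7.2234) cross=-29.329
  mode - wants cross < 0 → take C=(-2.9154,-7.2234) (cross=-29.329)
ex = (C−B)/|BC| = (-0.2502,-0.9682); ey = (0.9682,-0.2502)
P = B + 2.00·ex + 2.31·ey = (0.3219,-3.9286)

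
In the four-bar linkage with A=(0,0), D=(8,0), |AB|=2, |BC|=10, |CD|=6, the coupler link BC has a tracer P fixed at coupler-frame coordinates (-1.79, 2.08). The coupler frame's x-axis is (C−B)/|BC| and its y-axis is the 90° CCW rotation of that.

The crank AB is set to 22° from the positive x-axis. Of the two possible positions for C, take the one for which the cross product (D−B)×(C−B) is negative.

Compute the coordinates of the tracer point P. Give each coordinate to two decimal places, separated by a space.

1.88 3.49

A=(0,0), D=(8.00,0)
B = A + 2.00·(cos22°, sin22°) = (1.8544, 0.7492)
|BD| = 6.1911
circle(B,10.00) ∩ circle(D,6.00): a=8.2642, h=5.6305
  candidates: C₊=(10.7392,5.3382) cross=34.859; C₋=(9.3765,-5.8400) cross=-34.859
  mode - wants cross < 0 → take C=(9.3765,-5.8400) (cross=-34.859)
ex = (C−B)/|BC| = (0.7522,-0.6589); ey = (0.6589,0.7522)
P = B + -1.79·ex + 2.08·ey = (1.8785,3.4933)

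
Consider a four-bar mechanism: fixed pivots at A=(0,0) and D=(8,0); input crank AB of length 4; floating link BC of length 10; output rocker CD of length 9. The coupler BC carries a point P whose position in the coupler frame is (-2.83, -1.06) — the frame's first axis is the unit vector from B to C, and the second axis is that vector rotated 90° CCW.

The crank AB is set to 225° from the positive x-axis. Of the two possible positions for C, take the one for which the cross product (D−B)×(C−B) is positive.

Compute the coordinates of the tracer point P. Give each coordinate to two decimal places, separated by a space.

-3.09 -5.84

A=(0,0), D=(8.00,0)
B = A + 4.00·(cos225°, sin225°) = (-2.8284, -2.8284)
|BD| = 11.1917
circle(B,10.00) ∩ circle(D,9.00): a=6.4447, h=7.6463
  candidates: C₊=(1.4747,6.1984) cross=85.575; C₋=(5.3395,-8.5978) cross=-85.575
  mode + wants cross > 0 → take C=(1.4747,6.1984) (cross=85.575)
ex = (C−B)/|BC| = (0.4303,0.9027); ey = (-0.9027,0.4303)
P = B + -2.83·ex + -1.06·ey = (-3.0894,-5.8391)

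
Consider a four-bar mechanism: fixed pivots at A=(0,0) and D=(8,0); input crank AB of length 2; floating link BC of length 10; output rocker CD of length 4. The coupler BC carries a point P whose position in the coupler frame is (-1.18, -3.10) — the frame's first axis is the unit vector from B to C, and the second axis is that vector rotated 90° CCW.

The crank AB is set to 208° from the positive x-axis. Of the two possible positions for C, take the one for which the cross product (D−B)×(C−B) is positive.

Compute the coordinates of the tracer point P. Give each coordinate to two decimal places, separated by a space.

-1.31 -4.22

A=(0,0), D=(8.00,0)
B = A + 2.00·(cos208°, sin208°) = (-1.7659, -0.9389)
|BD| = 9.8109
circle(B,10.00) ∩ circle(D,4.00): a=9.1864, h=3.9509
  candidates: C₊=(7.0002,3.8730) cross=38.762; C₋=(7.7565,-3.9926) cross=-38.762
  mode + wants cross > 0 → take C=(7.0002,3.8730) (cross=38.762)
ex = (C−B)/|BC| = (0.8766,0.4812); ey = (-0.4812,0.8766)
P = B + -1.18·ex + -3.10·ey = (-1.3086,-4.2243)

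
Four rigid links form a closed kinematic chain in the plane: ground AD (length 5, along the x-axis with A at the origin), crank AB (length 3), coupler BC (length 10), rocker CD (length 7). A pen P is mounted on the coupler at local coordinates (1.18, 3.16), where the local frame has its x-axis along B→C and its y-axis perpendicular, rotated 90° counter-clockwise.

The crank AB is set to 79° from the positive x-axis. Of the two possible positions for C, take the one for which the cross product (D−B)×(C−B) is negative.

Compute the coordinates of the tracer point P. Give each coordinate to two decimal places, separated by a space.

A=(0,0), D=(5.00,0)
B = A + 3.00·(cos79°, sin79°) = (0.5724, 2.9449)
|BD| = 5.3175
circle(B,10.00) ∩ circle(D,7.00): a=7.4542, h=6.6659
  candidates: C₊=(10.4708,4.3670) cross=35.446; C₋=(3.0875,-6.7337) cross=-35.446
  mode - wants cross < 0 → take C=(3.0875,-6.7337) (cross=-35.446)
ex = (C−B)/|BC| = (0.2515,-0.9679); ey = (0.9679,0.2515)
P = B + 1.18·ex + 3.16·ey = (3.9276,2.5976)

3.93 2.60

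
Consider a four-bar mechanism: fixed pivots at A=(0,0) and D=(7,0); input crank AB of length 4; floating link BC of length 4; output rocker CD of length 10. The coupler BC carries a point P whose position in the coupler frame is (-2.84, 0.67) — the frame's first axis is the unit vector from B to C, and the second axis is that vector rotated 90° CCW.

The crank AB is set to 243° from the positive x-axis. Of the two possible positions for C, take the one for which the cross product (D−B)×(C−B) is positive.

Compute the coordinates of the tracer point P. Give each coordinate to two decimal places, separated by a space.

A=(0,0), D=(7.00,0)
B = A + 4.00·(cos243°, sin243°) = (-1.8160, -3.5640)
|BD| = 9.5091
circle(B,4.00) ∩ circle(D,10.00): a=0.3378, h=3.9857
  candidates: C₊=(-2.9967,0.2577) cross=37.901; C₋=(-0.0090,-7.1326) cross=-37.901
  mode + wants cross > 0 → take C=(-2.9967,0.2577) (cross=37.901)
ex = (C−B)/|BC| = (-0.2952,0.9554); ey = (-0.9554,-0.2952)
P = B + -2.84·ex + 0.67·ey = (-1.6178,-6.4753)

-1.62 -6.48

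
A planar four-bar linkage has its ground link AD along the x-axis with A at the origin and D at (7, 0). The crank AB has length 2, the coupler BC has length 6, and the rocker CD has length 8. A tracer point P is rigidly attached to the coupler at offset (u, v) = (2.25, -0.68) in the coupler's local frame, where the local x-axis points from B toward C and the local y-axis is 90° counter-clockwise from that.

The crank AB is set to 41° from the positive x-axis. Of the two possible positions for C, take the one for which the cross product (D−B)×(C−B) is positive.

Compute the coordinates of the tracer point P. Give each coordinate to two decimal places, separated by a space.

2.81 3.27

A=(0,0), D=(7.00,0)
B = A + 2.00·(cos41°, sin41°) = (1.5094, 1.3121)
|BD| = 5.6452
circle(B,6.00) ∩ circle(D,8.00): a=0.3426, h=5.9902
  candidates: C₊=(3.2350,7.0586) cross=33.816; C₋=(0.4503,-4.5937) cross=-33.816
  mode + wants cross > 0 → take C=(3.2350,7.0586) (cross=33.816)
ex = (C−B)/|BC| = (0.2876,0.9578); ey = (-0.9578,0.2876)
P = B + 2.25·ex + -0.68·ey = (2.8078,3.2715)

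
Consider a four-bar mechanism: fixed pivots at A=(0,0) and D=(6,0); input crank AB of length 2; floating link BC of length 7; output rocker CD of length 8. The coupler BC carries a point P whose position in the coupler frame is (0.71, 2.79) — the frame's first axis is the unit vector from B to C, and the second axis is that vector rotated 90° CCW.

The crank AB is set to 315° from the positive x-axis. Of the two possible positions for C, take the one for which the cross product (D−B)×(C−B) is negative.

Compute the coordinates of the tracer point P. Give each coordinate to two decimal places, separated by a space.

4.25 -0.93

A=(0,0), D=(6.00,0)
B = A + 2.00·(cos315°, sin315°) = (1.4142, -1.4142)
|BD| = 4.7989
circle(B,7.00) ∩ circle(D,8.00): a=0.8366, h=6.9498
  candidates: C₊=(0.1656,5.4735) cross=33.352; C₋=(4.2617,-7.8089) cross=-33.352
  mode - wants cross < 0 → take C=(4.2617,-7.8089) (cross=-33.352)
ex = (C−B)/|BC| = (0.4068,-0.9135); ey = (0.9135,0.4068)
P = B + 0.71·ex + 2.79·ey = (4.2518,-0.9279)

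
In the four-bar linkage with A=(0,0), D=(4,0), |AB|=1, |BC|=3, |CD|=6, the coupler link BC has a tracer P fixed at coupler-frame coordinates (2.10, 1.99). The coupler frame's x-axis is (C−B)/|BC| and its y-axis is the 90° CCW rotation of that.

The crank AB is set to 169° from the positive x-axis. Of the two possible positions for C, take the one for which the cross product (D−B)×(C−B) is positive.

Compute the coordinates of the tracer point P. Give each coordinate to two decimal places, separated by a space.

A=(0,0), D=(4.00,0)
B = A + 1.00·(cos169°, sin169°) = (-0.9816, 0.1908)
|BD| = 4.9853
circle(B,3.00) ∩ circle(D,6.00): a=-0.2153, h=2.9923
  candidates: C₊=(-1.0823,3.1891) cross=14.917; C₋=(-1.3113,-2.7910) cross=-14.917
  mode + wants cross > 0 → take C=(-1.0823,3.1891) (cross=14.917)
ex = (C−B)/|BC| = (-0.0335,0.9994); ey = (-0.9994,-0.0335)
P = B + 2.10·ex + 1.99·ey = (-3.0410,2.2229)

-3.04 2.22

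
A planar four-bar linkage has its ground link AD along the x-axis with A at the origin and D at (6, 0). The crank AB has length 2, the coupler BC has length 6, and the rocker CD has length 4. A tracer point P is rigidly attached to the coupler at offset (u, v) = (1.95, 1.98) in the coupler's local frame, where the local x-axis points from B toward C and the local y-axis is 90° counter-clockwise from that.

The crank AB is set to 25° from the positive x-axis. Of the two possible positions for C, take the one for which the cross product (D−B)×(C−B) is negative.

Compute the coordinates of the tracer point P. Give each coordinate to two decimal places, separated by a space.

4.57 0.47

A=(0,0), D=(6.00,0)
B = A + 2.00·(cos25°, sin25°) = (1.8126, 0.8452)
|BD| = 4.2718
circle(B,6.00) ∩ circle(D,4.00): a=4.4768, h=3.9947
  candidates: C₊=(6.9913,3.8752) cross=17.065; C₋=(5.4105,-3.9563) cross=-17.065
  mode - wants cross < 0 → take C=(5.4105,-3.9563) (cross=-17.065)
ex = (C−B)/|BC| = (0.5997,-0.8003); ey = (0.8003,0.5997)
P = B + 1.95·ex + 1.98·ey = (4.5665,0.4720)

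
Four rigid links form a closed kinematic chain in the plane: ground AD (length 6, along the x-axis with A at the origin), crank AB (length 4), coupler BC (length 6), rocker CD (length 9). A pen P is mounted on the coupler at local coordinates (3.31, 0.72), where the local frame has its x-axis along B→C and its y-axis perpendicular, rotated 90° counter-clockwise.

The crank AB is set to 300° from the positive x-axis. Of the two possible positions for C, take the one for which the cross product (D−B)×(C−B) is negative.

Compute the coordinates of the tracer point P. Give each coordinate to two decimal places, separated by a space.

4.07 -6.15

A=(0,0), D=(6.00,0)
B = A + 4.00·(cos300°, sin300°) = (2.0000, -3.4641)
|BD| = 5.2915
circle(B,6.00) ∩ circle(D,9.00): a=-1.6063, h=5.7810
  candidates: C₊=(-2.9988,-0.1457) cross=30.590; C₋=(4.5702,-8.8857) cross=-30.590
  mode - wants cross < 0 → take C=(4.5702,-8.8857) (cross=-30.590)
ex = (C−B)/|BC| = (0.4284,-0.9036); ey = (0.9036,0.4284)
P = B + 3.31·ex + 0.72·ey = (4.0685,-6.1466)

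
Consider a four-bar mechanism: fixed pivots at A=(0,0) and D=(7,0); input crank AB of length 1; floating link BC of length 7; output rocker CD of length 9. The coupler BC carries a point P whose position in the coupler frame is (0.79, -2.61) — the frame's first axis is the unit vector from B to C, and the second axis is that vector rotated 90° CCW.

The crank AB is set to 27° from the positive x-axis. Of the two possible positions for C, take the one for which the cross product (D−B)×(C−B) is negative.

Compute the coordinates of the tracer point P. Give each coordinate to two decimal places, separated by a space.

-1.73 -0.31

A=(0,0), D=(7.00,0)
B = A + 1.00·(cos27°, sin27°) = (0.8910, 0.4540)
|BD| = 6.1258
circle(B,7.00) ∩ circle(D,9.00): a=0.4510, h=6.9855
  candidates: C₊=(1.8585,7.3868) cross=42.792; C₋=(0.8231,-6.5457) cross=-42.792
  mode - wants cross < 0 → take C=(0.8231,-6.5457) (cross=-42.792)
ex = (C−B)/|BC| = (-0.0097,-1.0000); ey = (1.0000,-0.0097)
P = B + 0.79·ex + -2.61·ey = (-1.7265,-0.3107)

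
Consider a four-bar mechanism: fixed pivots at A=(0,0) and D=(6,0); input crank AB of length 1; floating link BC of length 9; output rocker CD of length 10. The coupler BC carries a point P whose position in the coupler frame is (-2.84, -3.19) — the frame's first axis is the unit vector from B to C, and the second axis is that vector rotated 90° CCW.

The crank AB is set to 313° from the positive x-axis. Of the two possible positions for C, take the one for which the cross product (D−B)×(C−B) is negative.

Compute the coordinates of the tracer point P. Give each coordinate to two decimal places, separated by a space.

-3.09 1.27

A=(0,0), D=(6.00,0)
B = A + 1.00·(cos313°, sin313°) = (0.6820, -0.7314)
|BD| = 5.3681
circle(B,9.00) ∩ circle(D,10.00): a=0.9143, h=8.9534
  candidates: C₊=(0.3679,8.2632) cross=48.063; C₋=(2.8076,-9.4767) cross=-48.063
  mode - wants cross < 0 → take C=(2.8076,-9.4767) (cross=-48.063)
ex = (C−B)/|BC| = (0.2362,-0.9717); ey = (0.9717,0.2362)
P = B + -2.84·ex + -3.19·ey = (-3.0885,1.2749)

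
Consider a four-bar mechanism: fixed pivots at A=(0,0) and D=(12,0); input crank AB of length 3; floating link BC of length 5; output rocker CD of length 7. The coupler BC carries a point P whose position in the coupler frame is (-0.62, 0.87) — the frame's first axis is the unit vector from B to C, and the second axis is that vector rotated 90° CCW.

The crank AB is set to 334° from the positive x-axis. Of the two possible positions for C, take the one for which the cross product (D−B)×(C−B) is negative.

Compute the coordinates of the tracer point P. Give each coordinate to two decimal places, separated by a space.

A=(0,0), D=(12.00,0)
B = A + 3.00·(cos334°, sin334°) = (2.6964, -1.3151)
|BD| = 9.3961
circle(B,5.00) ∩ circle(D,7.00): a=3.4209, h=3.6465
  candidates: C₊=(5.5733,2.7743) cross=34.263; C₋=(6.5940,-4.4470) cross=-34.263
  mode - wants cross < 0 → take C=(6.5940,-4.4470) (cross=-34.263)
ex = (C−B)/|BC| = (0.7795,-0.6264); ey = (0.6264,0.7795)
P = B + -0.62·ex + 0.87·ey = (2.7580,-0.2486)

2.76 -0.25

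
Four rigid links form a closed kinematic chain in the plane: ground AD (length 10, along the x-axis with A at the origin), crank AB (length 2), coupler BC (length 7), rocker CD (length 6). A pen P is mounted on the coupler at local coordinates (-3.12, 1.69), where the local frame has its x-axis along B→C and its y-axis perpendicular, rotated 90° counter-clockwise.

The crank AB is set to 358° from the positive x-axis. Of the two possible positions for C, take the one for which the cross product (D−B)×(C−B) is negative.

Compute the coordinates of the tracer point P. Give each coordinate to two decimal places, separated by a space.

A=(0,0), D=(10.00,0)
B = A + 2.00·(cos358°, sin358°) = (1.9988, -0.0698)
|BD| = 8.0015
circle(B,7.00) ∩ circle(D,6.00): a=4.8131, h=5.0827
  candidates: C₊=(6.7674,5.0547) cross=40.669; C₋=(6.8560,-5.1103) cross=-40.669
  mode - wants cross < 0 → take C=(6.8560,-5.1103) (cross=-40.669)
ex = (C−B)/|BC| = (0.6939,-0.7201); ey = (0.7201,0.6939)
P = B + -3.12·ex + 1.69·ey = (1.0508,3.3495)

1.05 3.35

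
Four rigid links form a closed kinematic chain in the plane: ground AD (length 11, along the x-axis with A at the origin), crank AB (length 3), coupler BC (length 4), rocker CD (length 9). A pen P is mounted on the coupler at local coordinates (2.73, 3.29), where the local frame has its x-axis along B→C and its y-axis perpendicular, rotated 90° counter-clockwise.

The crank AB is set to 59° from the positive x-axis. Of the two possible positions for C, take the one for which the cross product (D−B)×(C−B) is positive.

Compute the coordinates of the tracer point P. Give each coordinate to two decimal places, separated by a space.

A=(0,0), D=(11.00,0)
B = A + 3.00·(cos59°, sin59°) = (1.5451, 2.5715)
|BD| = 9.7983
circle(B,4.00) ∩ circle(D,9.00): a=1.5823, h=3.6737
  candidates: C₊=(4.0361,5.7012) cross=35.997; C₋=(2.1078,-1.3887) cross=-35.997
  mode + wants cross > 0 → take C=(4.0361,5.7012) (cross=35.997)
ex = (C−B)/|BC| = (0.6227,0.7824); ey = (-0.7824,0.6227)
P = B + 2.73·ex + 3.29·ey = (0.6710,6.7563)

0.67 6.76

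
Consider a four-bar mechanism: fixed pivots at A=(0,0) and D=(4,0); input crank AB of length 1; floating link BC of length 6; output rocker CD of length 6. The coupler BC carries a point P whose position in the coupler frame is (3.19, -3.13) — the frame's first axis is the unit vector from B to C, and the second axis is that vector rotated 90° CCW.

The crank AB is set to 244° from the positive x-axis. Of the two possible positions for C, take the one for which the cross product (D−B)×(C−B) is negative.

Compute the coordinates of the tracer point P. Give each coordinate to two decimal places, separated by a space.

A=(0,0), D=(4.00,0)
B = A + 1.00·(cos244°, sin244°) = (-0.4384, -0.8988)
|BD| = 4.5285
circle(B,6.00) ∩ circle(D,6.00): a=2.2642, h=5.5564
  candidates: C₊=(0.6780,4.9964) cross=25.162; C₋=(2.8836,-5.8952) cross=-25.162
  mode - wants cross < 0 → take C=(2.8836,-5.8952) (cross=-25.162)
ex = (C−B)/|BC| = (0.5537,-0.8327); ey = (0.8327,0.5537)
P = B + 3.19·ex + -3.13·ey = (-1.2786,-5.2882)

-1.28 -5.29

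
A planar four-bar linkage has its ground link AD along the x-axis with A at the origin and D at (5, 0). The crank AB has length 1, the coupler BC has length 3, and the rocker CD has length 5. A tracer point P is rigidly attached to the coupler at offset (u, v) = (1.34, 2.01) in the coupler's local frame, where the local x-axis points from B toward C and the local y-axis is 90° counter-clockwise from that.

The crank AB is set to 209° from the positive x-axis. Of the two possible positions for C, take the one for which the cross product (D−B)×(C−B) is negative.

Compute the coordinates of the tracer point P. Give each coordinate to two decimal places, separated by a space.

A=(0,0), D=(5.00,0)
B = A + 1.00·(cos209°, sin209°) = (-0.8746, -0.4848)
|BD| = 5.8946
circle(B,3.00) ∩ circle(D,5.00): a=1.5901, h=2.5439
  candidates: C₊=(0.5009,2.1813) cross=14.995; C₋=(0.9193,-2.8893) cross=-14.995
  mode - wants cross < 0 → take C=(0.9193,-2.8893) (cross=-14.995)
ex = (C−B)/|BC| = (0.5980,-0.8015); ey = (0.8015,0.5980)
P = B + 1.34·ex + 2.01·ey = (1.5377,-0.3569)

1.54 -0.36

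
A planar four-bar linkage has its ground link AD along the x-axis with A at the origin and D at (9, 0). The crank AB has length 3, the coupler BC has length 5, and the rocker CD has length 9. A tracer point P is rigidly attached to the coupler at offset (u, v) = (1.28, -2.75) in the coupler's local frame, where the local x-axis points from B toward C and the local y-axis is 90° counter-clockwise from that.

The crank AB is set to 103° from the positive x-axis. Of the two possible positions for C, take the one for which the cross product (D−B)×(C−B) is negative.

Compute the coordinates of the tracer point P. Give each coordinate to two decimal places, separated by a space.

A=(0,0), D=(9.00,0)
B = A + 3.00·(cos103°, sin103°) = (-0.6749, 2.9231)
|BD| = 10.1068
circle(B,5.00) ∩ circle(D,9.00): a=2.2830, h=4.4484
  candidates: C₊=(2.7971,6.5211) cross=44.959; C₋=(0.2240,-1.9954) cross=-44.959
  mode - wants cross < 0 → take C=(0.2240,-1.9954) (cross=-44.959)
ex = (C−B)/|BC| = (0.1798,-0.9837); ey = (0.9837,0.1798)
P = B + 1.28·ex + -2.75·ey = (-3.1499,1.1696)

-3.15 1.17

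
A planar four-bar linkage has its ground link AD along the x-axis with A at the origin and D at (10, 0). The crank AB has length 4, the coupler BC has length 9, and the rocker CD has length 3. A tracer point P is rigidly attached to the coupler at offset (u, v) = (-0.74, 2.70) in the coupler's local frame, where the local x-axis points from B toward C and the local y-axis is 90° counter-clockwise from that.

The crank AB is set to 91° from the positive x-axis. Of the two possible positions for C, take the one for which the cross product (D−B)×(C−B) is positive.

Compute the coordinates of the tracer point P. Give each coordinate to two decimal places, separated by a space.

-0.43 6.78

A=(0,0), D=(10.00,0)
B = A + 4.00·(cos91°, sin91°) = (-0.0698, 3.9994)
|BD| = 10.8350
circle(B,9.00) ∩ circle(D,3.00): a=8.7401, h=2.1474
  candidates: C₊=(8.8457,2.7690) cross=23.267; C₋=(7.2604,-1.2225) cross=-23.267
  mode + wants cross > 0 → take C=(8.8457,2.7690) (cross=23.267)
ex = (C−B)/|BC| = (0.9906,-0.1367); ey = (0.1367,0.9906)
P = B + -0.74·ex + 2.70·ey = (-0.4338,6.7752)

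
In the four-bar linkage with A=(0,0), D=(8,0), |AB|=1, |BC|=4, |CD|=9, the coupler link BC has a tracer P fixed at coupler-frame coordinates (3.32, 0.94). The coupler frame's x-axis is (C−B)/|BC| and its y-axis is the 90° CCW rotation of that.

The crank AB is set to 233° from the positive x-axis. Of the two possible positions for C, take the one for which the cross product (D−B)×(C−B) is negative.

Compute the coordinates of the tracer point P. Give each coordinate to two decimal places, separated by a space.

1.08 -3.81

A=(0,0), D=(8.00,0)
B = A + 1.00·(cos233°, sin233°) = (-0.6018, -0.7986)
|BD| = 8.6388
circle(B,4.00) ∩ circle(D,9.00): a=0.5573, h=3.9610
  candidates: C₊=(-0.4131,3.1969) cross=34.218; C₋=(0.3193,-4.6911) cross=-34.218
  mode - wants cross < 0 → take C=(0.3193,-4.6911) (cross=-34.218)
ex = (C−B)/|BC| = (0.2303,-0.9731); ey = (0.9731,0.2303)
P = B + 3.32·ex + 0.94·ey = (1.0774,-3.8130)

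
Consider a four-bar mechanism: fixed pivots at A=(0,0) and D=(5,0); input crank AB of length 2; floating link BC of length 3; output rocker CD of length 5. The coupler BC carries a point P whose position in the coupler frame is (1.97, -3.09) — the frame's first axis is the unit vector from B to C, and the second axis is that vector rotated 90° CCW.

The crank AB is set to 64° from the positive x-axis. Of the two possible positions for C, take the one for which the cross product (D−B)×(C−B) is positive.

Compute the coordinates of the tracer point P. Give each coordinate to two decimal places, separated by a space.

A=(0,0), D=(5.00,0)
B = A + 2.00·(cos64°, sin64°) = (0.8767, 1.7976)
|BD| = 4.4981
circle(B,3.00) ∩ circle(D,5.00): a=0.4705, h=2.9629
  candidates: C₊=(2.4921,4.3256) cross=13.327; C₋=(0.1240,-1.1064) cross=-13.327
  mode + wants cross > 0 → take C=(2.4921,4.3256) (cross=13.327)
ex = (C−B)/|BC| = (0.5385,0.8427); ey = (-0.8427,0.5385)
P = B + 1.97·ex + -3.09·ey = (4.5413,1.7938)

4.54 1.79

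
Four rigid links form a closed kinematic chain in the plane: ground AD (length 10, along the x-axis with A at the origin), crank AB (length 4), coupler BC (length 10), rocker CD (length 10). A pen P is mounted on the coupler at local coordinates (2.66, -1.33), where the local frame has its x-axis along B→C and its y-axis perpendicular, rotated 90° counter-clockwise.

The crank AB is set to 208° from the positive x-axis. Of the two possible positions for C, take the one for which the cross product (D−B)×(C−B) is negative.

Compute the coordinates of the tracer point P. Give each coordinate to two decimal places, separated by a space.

A=(0,0), D=(10.00,0)
B = A + 4.00·(cos208°, sin208°) = (-3.5318, -1.8779)
|BD| = 13.6615
circle(B,10.00) ∩ circle(D,10.00): a=6.8307, h=7.3035
  candidates: C₊=(2.2302,6.2952) cross=99.776; C₋=(4.2380,-8.1731) cross=-99.776
  mode - wants cross < 0 → take C=(4.2380,-8.1731) (cross=-99.776)
ex = (C−B)/|BC| = (0.7770,-0.6295); ey = (0.6295,0.7770)
P = B + 2.66·ex + -1.33·ey = (-2.3023,-4.5858)

-2.30 -4.59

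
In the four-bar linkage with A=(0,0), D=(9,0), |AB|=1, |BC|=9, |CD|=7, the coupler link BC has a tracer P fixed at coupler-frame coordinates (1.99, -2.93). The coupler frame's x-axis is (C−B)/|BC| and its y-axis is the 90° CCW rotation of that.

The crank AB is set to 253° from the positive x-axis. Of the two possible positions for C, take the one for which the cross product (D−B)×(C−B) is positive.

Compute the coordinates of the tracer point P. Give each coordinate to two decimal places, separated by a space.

A=(0,0), D=(9.00,0)
B = A + 1.00·(cos253°, sin253°) = (-0.2924, -0.9563)
|BD| = 9.3415
circle(B,9.00) ∩ circle(D,7.00): a=6.3835, h=6.3443
  candidates: C₊=(5.4081,6.0082) cross=59.265; C₋=(6.7071,-6.6138) cross=-59.265
  mode + wants cross > 0 → take C=(5.4081,6.0082) (cross=59.265)
ex = (C−B)/|BC| = (0.6334,0.7738); ey = (-0.7738,0.6334)
P = B + 1.99·ex + -2.93·ey = (3.2354,-1.2722)

3.24 -1.27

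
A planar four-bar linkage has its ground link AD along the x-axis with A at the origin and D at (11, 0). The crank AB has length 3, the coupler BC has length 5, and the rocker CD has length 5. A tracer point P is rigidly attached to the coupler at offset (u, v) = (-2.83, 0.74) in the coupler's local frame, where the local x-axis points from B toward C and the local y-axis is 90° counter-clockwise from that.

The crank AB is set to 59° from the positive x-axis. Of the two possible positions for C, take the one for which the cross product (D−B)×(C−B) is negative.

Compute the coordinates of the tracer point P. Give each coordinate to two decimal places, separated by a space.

-0.65 4.51

A=(0,0), D=(11.00,0)
B = A + 3.00·(cos59°, sin59°) = (1.5451, 2.5715)
|BD| = 9.7983
circle(B,5.00) ∩ circle(D,5.00): a=4.8992, h=0.9991
  candidates: C₊=(6.5348,2.2498) cross=9.789; C₋=(6.0104,0.3217) cross=-9.789
  mode - wants cross < 0 → take C=(6.0104,0.3217) (cross=-9.789)
ex = (C−B)/|BC| = (0.8930,-0.4500); ey = (0.4500,0.8930)
P = B + -2.83·ex + 0.74·ey = (-0.6492,4.5057)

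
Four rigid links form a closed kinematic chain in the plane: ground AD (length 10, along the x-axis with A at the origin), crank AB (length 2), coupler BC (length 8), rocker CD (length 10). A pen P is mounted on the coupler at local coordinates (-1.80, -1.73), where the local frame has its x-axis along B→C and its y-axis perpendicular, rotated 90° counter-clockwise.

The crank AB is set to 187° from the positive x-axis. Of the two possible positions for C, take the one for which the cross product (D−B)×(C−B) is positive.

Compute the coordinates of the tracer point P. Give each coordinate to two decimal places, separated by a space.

A=(0,0), D=(10.00,0)
B = A + 2.00·(cos187°, sin187°) = (-1.9851, -0.2437)
|BD| = 11.9876
circle(B,8.00) ∩ circle(D,10.00): a=4.4922, h=6.6197
  candidates: C₊=(2.3716,6.4659) cross=79.354; C₋=(2.6408,-6.7707) cross=-79.354
  mode + wants cross > 0 → take C=(2.3716,6.4659) (cross=79.354)
ex = (C−B)/|BC| = (0.5446,0.8387); ey = (-0.8387,0.5446)
P = B + -1.80·ex + -1.73·ey = (-1.5144,-2.6955)

-1.51 -2.70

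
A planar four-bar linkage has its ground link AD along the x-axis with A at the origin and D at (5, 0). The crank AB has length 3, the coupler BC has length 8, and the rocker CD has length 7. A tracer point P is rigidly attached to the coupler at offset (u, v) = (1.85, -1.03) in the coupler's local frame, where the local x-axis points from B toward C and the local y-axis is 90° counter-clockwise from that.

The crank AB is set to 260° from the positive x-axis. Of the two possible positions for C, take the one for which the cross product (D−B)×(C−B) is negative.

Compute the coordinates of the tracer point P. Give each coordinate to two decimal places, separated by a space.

0.59 -4.75

A=(0,0), D=(5.00,0)
B = A + 3.00·(cos260°, sin260°) = (-0.5209, -2.9544)
|BD| = 6.2617
circle(B,8.00) ∩ circle(D,7.00): a=4.3286, h=6.7278
  candidates: C₊=(0.1213,5.0198) cross=42.128; C₋=(6.4699,-6.8439) cross=-42.128
  mode - wants cross < 0 → take C=(6.4699,-6.8439) (cross=-42.128)
ex = (C−B)/|BC| = (0.8739,-0.4862); ey = (0.4862,0.8739)
P = B + 1.85·ex + -1.03·ey = (0.5949,-4.7539)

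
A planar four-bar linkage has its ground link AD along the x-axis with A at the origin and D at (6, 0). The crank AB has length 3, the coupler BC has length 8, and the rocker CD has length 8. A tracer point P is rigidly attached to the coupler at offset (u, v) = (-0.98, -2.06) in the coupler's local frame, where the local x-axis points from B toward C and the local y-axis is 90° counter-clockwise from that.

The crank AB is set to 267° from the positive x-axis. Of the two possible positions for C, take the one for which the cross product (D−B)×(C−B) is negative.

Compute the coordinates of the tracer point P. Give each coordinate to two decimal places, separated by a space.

A=(0,0), D=(6.00,0)
B = A + 3.00·(cos267°, sin267°) = (-0.1570, -2.9959)
|BD| = 6.8472
circle(B,8.00) ∩ circle(D,8.00): a=3.4236, h=7.2304
  candidates: C₊=(-0.2421,5.0037) cross=49.508; C₋=(6.0851,-7.9995) cross=-49.508
  mode - wants cross < 0 → take C=(6.0851,-7.9995) (cross=-49.508)
ex = (C−B)/|BC| = (0.7803,-0.6255); ey = (0.6255,0.7803)
P = B + -0.98·ex + -2.06·ey = (-2.2101,-3.9903)

-2.21 -3.99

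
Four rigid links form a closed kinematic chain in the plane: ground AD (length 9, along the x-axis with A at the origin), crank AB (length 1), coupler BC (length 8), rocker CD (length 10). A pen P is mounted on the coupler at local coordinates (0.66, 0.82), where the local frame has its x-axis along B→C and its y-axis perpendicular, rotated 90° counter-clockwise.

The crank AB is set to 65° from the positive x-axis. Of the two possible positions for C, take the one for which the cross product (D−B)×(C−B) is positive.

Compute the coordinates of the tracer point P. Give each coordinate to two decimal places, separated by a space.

A=(0,0), D=(9.00,0)
B = A + 1.00·(cos65°, sin65°) = (0.4226, 0.9063)
|BD| = 8.6251
circle(B,8.00) ∩ circle(D,10.00): a=2.2256, h=7.6842
  candidates: C₊=(3.4434,8.3141) cross=66.277; C₋=(1.8285,-6.9692) cross=-66.277
  mode + wants cross > 0 → take C=(3.4434,8.3141) (cross=66.277)
ex = (C−B)/|BC| = (0.3776,0.9260); ey = (-0.9260,0.3776)
P = B + 0.66·ex + 0.82·ey = (-0.0875,1.8271)

-0.09 1.83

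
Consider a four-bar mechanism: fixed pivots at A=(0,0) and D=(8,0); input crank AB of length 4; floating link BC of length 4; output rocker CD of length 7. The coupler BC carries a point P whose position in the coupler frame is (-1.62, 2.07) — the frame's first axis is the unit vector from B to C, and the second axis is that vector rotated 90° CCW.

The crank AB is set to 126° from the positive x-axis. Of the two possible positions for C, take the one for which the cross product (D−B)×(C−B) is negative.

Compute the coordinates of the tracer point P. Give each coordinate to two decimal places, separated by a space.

A=(0,0), D=(8.00,0)
B = A + 4.00·(cos126°, sin126°) = (-2.3511, 3.2361)
|BD| = 10.8452
circle(B,4.00) ∩ circle(D,7.00): a=3.9012, h=0.8836
  candidates: C₊=(1.6360,2.9153) cross=9.583; C₋=(1.1087,1.2287) cross=-9.583
  mode - wants cross < 0 → take C=(1.1087,1.2287) (cross=-9.583)
ex = (C−B)/|BC| = (0.8650,-0.5019); ey = (0.5019,0.8650)
P = B + -1.62·ex + 2.07·ey = (-2.7135,5.8395)

-2.71 5.84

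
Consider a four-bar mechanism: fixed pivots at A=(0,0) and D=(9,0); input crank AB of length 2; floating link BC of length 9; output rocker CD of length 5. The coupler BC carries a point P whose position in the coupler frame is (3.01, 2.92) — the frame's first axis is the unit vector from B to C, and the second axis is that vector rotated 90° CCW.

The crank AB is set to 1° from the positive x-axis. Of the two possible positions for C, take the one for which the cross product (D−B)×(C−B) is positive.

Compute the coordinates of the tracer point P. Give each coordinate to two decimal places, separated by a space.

2.91 4.13

A=(0,0), D=(9.00,0)
B = A + 2.00·(cos1°, sin1°) = (1.9997, 0.0349)
|BD| = 7.0004
circle(B,9.00) ∩ circle(D,5.00): a=7.5000, h=4.9750
  candidates: C₊=(9.5244,4.9724) cross=34.827; C₋=(9.4748,-4.9774) cross=-34.827
  mode + wants cross > 0 → take C=(9.5244,4.9724) (cross=34.827)
ex = (C−B)/|BC| = (0.8361,0.5486); ey = (-0.5486,0.8361)
P = B + 3.01·ex + 2.92·ey = (2.9143,4.1276)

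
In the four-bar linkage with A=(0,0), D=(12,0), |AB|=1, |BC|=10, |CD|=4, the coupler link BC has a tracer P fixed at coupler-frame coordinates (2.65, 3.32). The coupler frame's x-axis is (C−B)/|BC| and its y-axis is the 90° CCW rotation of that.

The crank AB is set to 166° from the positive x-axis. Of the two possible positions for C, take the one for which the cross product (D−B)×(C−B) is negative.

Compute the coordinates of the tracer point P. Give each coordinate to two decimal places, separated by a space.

2.43 2.79

A=(0,0), D=(12.00,0)
B = A + 1.00·(cos166°, sin166°) = (-0.9703, 0.2419)
|BD| = 12.9726
circle(B,10.00) ∩ circle(D,4.00): a=9.7239, h=2.3337
  candidates: C₊=(8.7954,2.3939) cross=30.274; C₋=(8.7084,-2.2727) cross=-30.274
  mode - wants cross < 0 → take C=(8.7084,-2.2727) (cross=-30.274)
ex = (C−B)/|BC| = (0.9679,-0.2515); ey = (0.2515,0.9679)
P = B + 2.65·ex + 3.32·ey = (2.4294,2.7889)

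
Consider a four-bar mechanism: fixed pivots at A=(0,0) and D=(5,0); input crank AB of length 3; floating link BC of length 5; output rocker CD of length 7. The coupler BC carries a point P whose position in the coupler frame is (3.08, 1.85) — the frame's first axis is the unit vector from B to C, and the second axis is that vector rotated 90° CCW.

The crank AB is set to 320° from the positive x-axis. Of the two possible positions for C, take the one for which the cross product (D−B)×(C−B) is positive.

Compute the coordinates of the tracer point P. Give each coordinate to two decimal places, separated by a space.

A=(0,0), D=(5.00,0)
B = A + 3.00·(cos320°, sin320°) = (2.2981, -1.9284)
|BD| = 3.3194
circle(B,5.00) ∩ circle(D,7.00): a=-1.9554, h=4.6018
  candidates: C₊=(-1.9668,0.6814) cross=15.275; C₋=(3.3799,-6.8099) cross=-15.275
  mode + wants cross > 0 → take C=(-1.9668,0.6814) (cross=15.275)
ex = (C−B)/|BC| = (-0.8530,0.5219); ey = (-0.5219,-0.8530)
P = B + 3.08·ex + 1.85·ey = (-1.2946,-1.8988)

-1.29 -1.90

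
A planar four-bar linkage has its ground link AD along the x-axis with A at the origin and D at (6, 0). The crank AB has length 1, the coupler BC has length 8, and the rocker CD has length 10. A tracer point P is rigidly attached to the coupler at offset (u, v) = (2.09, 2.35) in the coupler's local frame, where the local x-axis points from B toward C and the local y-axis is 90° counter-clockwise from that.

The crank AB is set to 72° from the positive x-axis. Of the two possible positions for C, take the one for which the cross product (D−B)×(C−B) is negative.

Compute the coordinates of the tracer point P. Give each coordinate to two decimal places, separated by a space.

2.21 -1.55

A=(0,0), D=(6.00,0)
B = A + 1.00·(cos72°, sin72°) = (0.3090, 0.9511)
|BD| = 5.7699
circle(B,8.00) ∩ circle(D,10.00): a=-0.2347, h=7.9966
  candidates: C₊=(1.3956,8.8769) cross=46.139; C₋=(-1.2405,-6.8974) cross=-46.139
  mode - wants cross < 0 → take C=(-1.2405,-6.8974) (cross=-46.139)
ex = (C−B)/|BC| = (-0.1937,-0.9811); ey = (0.9811,-0.1937)
P = B + 2.09·ex + 2.35·ey = (2.2097,-1.5545)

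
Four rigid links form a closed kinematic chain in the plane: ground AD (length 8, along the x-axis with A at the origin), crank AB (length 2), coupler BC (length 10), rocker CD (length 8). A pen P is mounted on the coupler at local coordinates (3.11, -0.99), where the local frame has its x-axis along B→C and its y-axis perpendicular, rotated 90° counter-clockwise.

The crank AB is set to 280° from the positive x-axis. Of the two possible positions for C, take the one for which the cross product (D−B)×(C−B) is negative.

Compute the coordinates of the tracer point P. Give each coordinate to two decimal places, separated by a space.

2.23 -4.63

A=(0,0), D=(8.00,0)
B = A + 2.00·(cos280°, sin280°) = (0.3473, -1.9696)
|BD| = 7.9021
circle(B,10.00) ∩ circle(D,8.00): a=6.2289, h=7.8231
  candidates: C₊=(4.4297,7.1591) cross=61.819; C₋=(8.3295,-7.9932) cross=-61.819
  mode - wants cross < 0 → take C=(8.3295,-7.9932) (cross=-61.819)
ex = (C−B)/|BC| = (0.7982,-0.6024); ey = (0.6024,0.7982)
P = B + 3.11·ex + -0.99·ey = (2.2334,-4.6332)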